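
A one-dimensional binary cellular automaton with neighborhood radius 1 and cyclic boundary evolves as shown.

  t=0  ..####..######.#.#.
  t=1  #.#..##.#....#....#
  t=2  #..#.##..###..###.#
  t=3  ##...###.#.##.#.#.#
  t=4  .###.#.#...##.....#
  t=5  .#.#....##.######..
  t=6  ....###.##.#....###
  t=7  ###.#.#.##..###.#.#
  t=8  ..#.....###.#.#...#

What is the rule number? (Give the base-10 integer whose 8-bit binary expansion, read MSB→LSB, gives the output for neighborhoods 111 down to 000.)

  nb ###: next=.  (t=0,i=3, bit7=0)
  nb ##.: next=#  (t=0,i=5, bit6=1)
  nb #.#: next=.  (t=0,i=14, bit5=0)
  nb #..: next=#  (t=0,i=6, bit4=1)
  nb .##: next=#  (t=0,i=2, bit3=1)
  nb .#.: next=.  (t=0,i=15, bit2=0)
  nb ..#: next=.  (t=0,i=1, bit1=0)
  nb ...: next=#  (t=0,i=0, bit0=1)
  bits 01011001 = 89

89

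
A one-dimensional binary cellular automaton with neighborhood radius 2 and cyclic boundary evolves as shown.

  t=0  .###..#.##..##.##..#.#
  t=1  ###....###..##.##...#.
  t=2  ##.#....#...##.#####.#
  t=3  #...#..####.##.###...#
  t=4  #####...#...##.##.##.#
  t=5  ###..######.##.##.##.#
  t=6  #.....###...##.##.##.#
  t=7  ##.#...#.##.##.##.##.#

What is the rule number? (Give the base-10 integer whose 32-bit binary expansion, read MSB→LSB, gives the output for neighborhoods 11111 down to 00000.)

2177039701

  ##### -> #   bit 31 = 1  t=2,i=17
  ####. -> .   bit 30 = 0  t=2,i=18
  ###.# -> .   bit 29 = 0  t=2,i=1
  ###.. -> .   bit 28 = 0  t=0,i=3
  ##.## -> .   bit 27 = 0  t=0,i=14
  ##.#. -> .   bit 26 = 0  t=2,i=2
  ##..# -> .   bit 25 = 0  t=0,i=4
  ##... -> #   bit 24 = 1  t=1,i=3
  #.### -> #   bit 23 = 1  t=0,i=1
  #.##. -> #   bit 22 = 1  t=0,i=8
  #.#.# -> .   bit 21 = 0  t=0,i=21
  #.#.. -> .   bit 20 = 0  t=2,i=3
  #..## -> .   bit 19 = 0  t=0,i=11
  #..#. -> .   bit 18 = 0  t=0,i=5
  #...# -> #   bit 17 = 1  t=1,i=18
  #.... -> .   bit 16 = 0  t=1,i=4
  .#### -> #   bit 15 = 1  t=2,i=16
  .###. -> #   bit 14 = 1  t=0,i=2
  .##.# -> #   bit 13 = 1  t=0,i=13
  .##.. -> #   bit 12 = 1  t=0,i=9
  .#.## -> #   bit 11 = 1  t=0,i=0
  .#.#. -> #   bit 10 = 1  t=0,i=20
  .#..# -> .   bit 9 = 0  t=3,i=5
  .#... -> #   bit 8 = 1  t=2,i=4
  ..### -> .   bit 7 = 0  t=1,i=7
  ..##. -> #   bit 6 = 1  t=0,i=12
  ..#.# -> .   bit 5 = 0  t=0,i=6
  ..#.. -> #   bit 4 = 1  t=2,i=8
  ...## -> .   bit 3 = 0  t=1,i=6
  ...#. -> #   bit 2 = 1  t=1,i=19
  ....# -> .   bit 1 = 0  t=1,i=5
  ..... -> #   bit 0 = 1  t=6,i=3
  bits 10000001110000101111110101010101 = 2177039701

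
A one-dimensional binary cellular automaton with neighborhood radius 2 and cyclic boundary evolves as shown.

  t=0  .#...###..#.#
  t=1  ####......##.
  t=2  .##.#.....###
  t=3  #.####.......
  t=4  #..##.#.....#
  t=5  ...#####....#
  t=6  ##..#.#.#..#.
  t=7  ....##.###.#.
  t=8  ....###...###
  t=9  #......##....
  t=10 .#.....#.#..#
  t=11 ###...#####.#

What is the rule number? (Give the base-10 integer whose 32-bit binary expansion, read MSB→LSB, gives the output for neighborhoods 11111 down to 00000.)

1293068132

  nb #####: next=.  (t=5,i=5, bit31=0)
  nb ####.: next=#  (t=1,i=2, bit30=1)
  nb ###.#: next=.  (t=2,i=12, bit29=0)
  nb ###..: next=.  (t=0,i=7, bit28=0)
  nb ##.##: next=#  (t=1,i=12, bit27=1)
  nb ##.#.: next=#  (t=2,i=3, bit26=1)
  nb ##..#: next=.  (t=0,i=8, bit25=0)
  nb ##...: next=#  (t=1,i=4, bit24=1)
  nb #.###: next=.  (t=1,i=0, bit23=0)
  nb #.##.: next=.  (t=2,i=1, bit22=0)
  nb #.#.#: next=.  (t=0,i=12, bit21=0)
  nb #.#..: next=#  (t=0,i=1, bit20=1)
  nb #..##: next=.  (t=4,i=2, bit19=0)
  nb #..#.: next=.  (t=0,i=9, bit18=0)
  nb #...#: next=#  (t=0,i=3, bit17=1)
  nb #....: next=.  (t=1,i=5, bit16=0)
  nb .####: next=#  (t=1,i=1, bit15=1)
  nb .###.: next=.  (t=0,i=6, bit14=0)
  nb .##.#: next=#  (t=1,i=11, bit13=1)
  nb .##..: next=.  (t=4,i=0, bit12=0)
  nb .#.##: next=.  (t=3,i=1, bit11=0)
  nb .#.#.: next=#  (t=0,i=0, bit10=1)
  nb .#..#: next=#  (t=6,i=9, bit9=1)
  nb .#...: next=#  (t=0,i=2, bit8=1)
  nb ..###: next=.  (t=0,i=5, bit7=0)
  nb ..##.: next=#  (t=1,i=10, bit6=1)
  nb ..#.#: next=#  (t=0,i=10, bit5=1)
  nb ..#..: next=.  (t=5,i=12, bit4=0)
  nb ...##: next=.  (t=0,i=4, bit3=0)
  nb ...#.: next=#  (t=3,i=12, bit2=1)
  nb ....#: next=.  (t=1,i=8, bit1=0)
  nb .....: next=.  (t=1,i=6, bit0=0)
  bits 01001101000100101010011101100100 = 1293068132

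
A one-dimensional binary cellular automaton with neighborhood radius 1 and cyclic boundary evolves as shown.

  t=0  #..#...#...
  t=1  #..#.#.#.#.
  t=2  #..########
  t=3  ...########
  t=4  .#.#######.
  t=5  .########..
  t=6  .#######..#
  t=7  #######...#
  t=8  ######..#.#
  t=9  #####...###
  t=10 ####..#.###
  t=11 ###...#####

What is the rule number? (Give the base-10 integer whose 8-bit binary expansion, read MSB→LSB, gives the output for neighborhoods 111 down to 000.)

  [7] ### => #  t=2,i=4
  [6] ##. => .  t=2,i=0
  [5] #.# => #  t=1,i=4
  [4] #.. => .  t=0,i=1
  [3] .## => #  t=2,i=3
  [2] .#. => #  t=0,i=0
  [1] ..# => .  t=0,i=2
  [0] ... => #  t=0,i=5
  bits 10101101 = 173

173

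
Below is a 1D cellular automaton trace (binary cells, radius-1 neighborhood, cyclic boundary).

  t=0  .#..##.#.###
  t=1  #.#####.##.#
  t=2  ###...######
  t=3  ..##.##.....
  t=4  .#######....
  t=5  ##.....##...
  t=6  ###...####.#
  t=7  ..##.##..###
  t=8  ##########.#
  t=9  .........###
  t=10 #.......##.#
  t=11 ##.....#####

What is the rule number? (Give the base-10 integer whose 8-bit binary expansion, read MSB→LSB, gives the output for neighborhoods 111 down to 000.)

122

  nb ###: next=.  (t=0,i=10, bit7=0)
  nb ##.: next=#  (t=0,i=5, bit6=1)
  nb #.#: next=#  (t=0,i=0, bit5=1)
  nb #..: next=#  (t=0,i=2, bit4=1)
  nb .##: next=#  (t=0,i=4, bit3=1)
  nb .#.: next=.  (t=0,i=1, bit2=0)
  nb ..#: next=#  (t=0,i=3, bit1=1)
  nb ...: next=.  (t=2,i=4, bit0=0)
  bits 01111010 = 122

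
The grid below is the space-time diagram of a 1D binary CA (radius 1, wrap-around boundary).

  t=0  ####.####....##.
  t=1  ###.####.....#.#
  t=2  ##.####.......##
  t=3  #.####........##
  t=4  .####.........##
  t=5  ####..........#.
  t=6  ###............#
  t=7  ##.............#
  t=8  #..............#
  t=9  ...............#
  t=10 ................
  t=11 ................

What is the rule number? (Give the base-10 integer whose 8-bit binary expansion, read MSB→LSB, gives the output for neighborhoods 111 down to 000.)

168

  ### -> #   bit 7 = 1  t=0,i=1
  ##. -> .   bit 6 = 0  t=0,i=3
  #.# -> #   bit 5 = 1  t=0,i=4
  #.. -> .   bit 4 = 0  t=0,i=9
  .## -> #   bit 3 = 1  t=0,i=0
  .#. -> .   bit 2 = 0  t=1,i=13
  ..# -> .   bit 1 = 0  t=0,i=12
  ... -> .   bit 0 = 0  t=0,i=10
  bits 10101000 = 168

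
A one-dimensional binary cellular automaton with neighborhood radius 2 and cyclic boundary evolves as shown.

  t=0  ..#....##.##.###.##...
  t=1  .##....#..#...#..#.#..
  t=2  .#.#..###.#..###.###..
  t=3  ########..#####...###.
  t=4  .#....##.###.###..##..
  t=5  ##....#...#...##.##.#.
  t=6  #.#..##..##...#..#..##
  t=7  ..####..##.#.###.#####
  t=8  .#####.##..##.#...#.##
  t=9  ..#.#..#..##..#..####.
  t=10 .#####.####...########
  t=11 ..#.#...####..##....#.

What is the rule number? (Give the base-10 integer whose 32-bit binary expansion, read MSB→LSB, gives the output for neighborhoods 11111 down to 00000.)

  nb #####: next=.  (t=3,i=2, bit31=0)
  nb ####.: next=#  (t=3,i=6, bit30=1)
  nb ###.#: next=.  (t=0,i=15, bit29=0)
  nb ###..: next=#  (t=2,i=19, bit28=1)
  nb ##.##: next=.  (t=0,i=9, bit27=0)
  nb ##.#.: next=.  (t=2,i=9, bit26=0)
  nb ##..#: next=.  (t=3,i=8, bit25=0)
  nb ##...: next=#  (t=0,i=19, bit24=1)
  nb #.###: next=.  (t=0,i=13, bit23=0)
  nb #.##.: next=#  (t=0,i=10, bit22=1)
  nb #.#.#: next=#  (t=5,i=20, bit21=1)
  nb #.#..: next=#  (t=1,i=19, bit20=1)
  nb #..##: next=#  (t=2,i=5, bit19=1)
  nb #..#.: next=.  (t=1,i=9, bit18=0)
  nb #...#: next=.  (t=1,i=12, bit17=0)
  nb #....: next=.  (t=0,i=4, bit16=0)
  nb .####: next=#  (t=3,i=1, bit15=1)
  nb .###.: next=#  (t=0,i=14, bit14=1)
  nb .##.#: next=.  (t=0,i=8, bit13=0)
  nb .##..: next=.  (t=0,i=18, bit12=0)
  nb .#.##: next=#  (t=5,i=21, bit11=1)
  nb .#.#.: next=#  (t=1,i=18, bit10=1)
  nb .#..#: next=#  (t=1,i=8, bit9=1)
  nb .#...: next=.  (t=0,i=3, bit8=0)
  nb ..###: next=#  (t=2,i=6, bit7=1)
  nb ..##.: next=#  (t=0,i=7, bit6=1)
  nb ..#.#: next=#  (t=1,i=17, bit5=1)
  nb ..#..: next=#  (t=0,i=2, bit4=1)
  nb ...##: next=.  (t=0,i=6, bit3=0)
  nb ...#.: next=#  (t=0,i=1, bit2=1)
  nb ....#: next=.  (t=0,i=0, bit1=0)
  nb .....: next=.  (t=0,i=21, bit0=0)
  bits 01010001011110001100111011110100 = 1366871796

1366871796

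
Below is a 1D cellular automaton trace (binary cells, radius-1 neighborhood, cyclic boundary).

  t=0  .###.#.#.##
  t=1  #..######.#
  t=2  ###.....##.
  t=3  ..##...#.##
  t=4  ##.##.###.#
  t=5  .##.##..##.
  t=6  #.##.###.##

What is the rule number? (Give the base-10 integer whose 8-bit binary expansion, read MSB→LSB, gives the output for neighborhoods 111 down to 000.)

118

  nb ###: next=.  (t=0,i=2, bit7=0)
  nb ##.: next=#  (t=0,i=3, bit6=1)
  nb #.#: next=#  (t=0,i=0, bit5=1)
  nb #..: next=#  (t=1,i=1, bit4=1)
  nb .##: next=.  (t=0,i=1, bit3=0)
  nb .#.: next=#  (t=0,i=5, bit2=1)
  nb ..#: next=#  (t=1,i=2, bit1=1)
  nb ...: next=.  (t=2,i=4, bit0=0)
  bits 01110110 = 118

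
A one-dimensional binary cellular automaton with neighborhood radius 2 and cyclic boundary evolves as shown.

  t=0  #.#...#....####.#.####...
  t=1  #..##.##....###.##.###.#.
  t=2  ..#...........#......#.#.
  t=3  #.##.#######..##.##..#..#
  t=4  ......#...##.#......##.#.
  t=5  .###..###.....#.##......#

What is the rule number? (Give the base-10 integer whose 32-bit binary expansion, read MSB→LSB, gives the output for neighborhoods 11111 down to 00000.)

1882097969

  nb #####: next=.  (t=3,i=7, bit31=0)
  nb ####.: next=#  (t=0,i=13, bit30=1)
  nb ###.#: next=#  (t=0,i=14, bit29=1)
  nb ###..: next=#  (t=0,i=21, bit28=1)
  nb ##.##: next=.  (t=1,i=5, bit27=0)
  nb ##.#.: next=.  (t=0,i=15, bit26=0)
  nb ##..#: next=.  (t=3,i=12, bit25=0)
  nb ##...: next=.  (t=0,i=22, bit24=0)
  nb #.###: next=.  (t=0,i=18, bit23=0)
  nb #.##.: next=.  (t=1,i=6, bit22=0)
  nb #.#.#: next=#  (t=0,i=16, bit21=1)
  nb #.#..: next=.  (t=0,i=2, bit20=0)
  nb #..##: next=#  (t=1,i=2, bit19=1)
  nb #..#.: next=#  (t=3,i=20, bit18=1)
  nb #...#: next=#  (t=0,i=4, bit17=1)
  nb #....: next=.  (t=0,i=8, bit16=0)
  nb .####: next=#  (t=0,i=12, bit15=1)
  nb .###.: next=.  (t=1,i=13, bit14=0)
  nb .##.#: next=.  (t=1,i=4, bit13=0)
  nb .##..: next=.  (t=1,i=7, bit12=0)
  nb .#.##: next=#  (t=0,i=17, bit11=1)
  nb .#.#.: next=.  (t=0,i=1, bit10=0)
  nb .#..#: next=.  (t=1,i=1, bit9=0)
  nb .#...: next=#  (t=0,i=3, bit8=1)
  nb ..###: next=.  (t=0,i=11, bit7=0)
  nb ..##.: next=.  (t=1,i=3, bit6=0)
  nb ..#.#: next=#  (t=0,i=0, bit5=1)
  nb ..#..: next=#  (t=0,i=6, bit4=1)
  nb ...##: next=.  (t=0,i=10, bit3=0)
  nb ...#.: next=.  (t=0,i=5, bit2=0)
  nb ....#: next=.  (t=0,i=9, bit1=0)
  nb .....: next=#  (t=2,i=5, bit0=1)
  bits 01110000001011101000100100110001 = 1882097969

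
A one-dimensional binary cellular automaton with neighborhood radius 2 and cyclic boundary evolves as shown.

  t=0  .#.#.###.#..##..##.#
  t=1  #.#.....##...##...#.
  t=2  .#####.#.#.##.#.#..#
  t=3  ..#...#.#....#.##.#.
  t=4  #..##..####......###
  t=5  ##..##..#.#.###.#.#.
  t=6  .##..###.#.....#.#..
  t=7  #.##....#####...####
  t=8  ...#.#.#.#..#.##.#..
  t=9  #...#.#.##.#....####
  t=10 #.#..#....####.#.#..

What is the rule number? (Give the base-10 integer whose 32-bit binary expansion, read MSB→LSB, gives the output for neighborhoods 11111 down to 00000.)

  nb #####: next=.  (t=2,i=3, bit31=0)
  nb ####.: next=.  (t=2,i=4, bit30=0)
  nb ###.#: next=.  (t=0,i=7, bit29=0)
  nb ###..: next=#  (t=4,i=0, bit28=1)
  nb ##.##: next=.  (t=7,i=1, bit27=0)
  nb ##.#.: next=#  (t=0,i=8, bit26=1)
  nb ##..#: next=#  (t=0,i=14, bit25=1)
  nb ##...: next=.  (t=1,i=10, bit24=0)
  nb #.###: next=.  (t=0,i=5, bit23=0)
  nb #.##.: next=.  (t=2,i=11, bit22=0)
  nb #.#.#: next=.  (t=0,i=1, bit21=0)
  nb #.#..: next=#  (t=0,i=9, bit20=1)
  nb #..##: next=.  (t=0,i=11, bit19=0)
  nb #..#.: next=#  (t=2,i=18, bit18=1)
  nb #...#: next=#  (t=1,i=11, bit17=1)
  nb #....: next=#  (t=1,i=4, bit16=1)
  nb .####: next=#  (t=2,i=2, bit15=1)
  nb .###.: next=.  (t=0,i=6, bit14=0)
  nb .##.#: next=.  (t=0,i=17, bit13=0)
  nb .##..: next=#  (t=0,i=13, bit12=1)
  nb .#.##: next=.  (t=0,i=4, bit11=0)
  nb .#.#.: next=#  (t=0,i=0, bit10=1)
  nb .#..#: next=.  (t=0,i=10, bit9=0)
  nb .#...: next=#  (t=1,i=3, bit8=1)
  nb ..###: next=.  (t=4,i=7, bit7=0)
  nb ..##.: next=.  (t=0,i=12, bit6=0)
  nb ..#.#: next=.  (t=1,i=18, bit5=0)
  nb ..#..: next=.  (t=3,i=2, bit4=0)
  nb ...##: next=#  (t=1,i=7, bit3=1)
  nb ...#.: next=.  (t=1,i=17, bit2=0)
  nb ....#: next=.  (t=1,i=6, bit1=0)
  nb .....: next=#  (t=1,i=5, bit0=1)
  bits 00010110000101111001010100001001 = 370644233

370644233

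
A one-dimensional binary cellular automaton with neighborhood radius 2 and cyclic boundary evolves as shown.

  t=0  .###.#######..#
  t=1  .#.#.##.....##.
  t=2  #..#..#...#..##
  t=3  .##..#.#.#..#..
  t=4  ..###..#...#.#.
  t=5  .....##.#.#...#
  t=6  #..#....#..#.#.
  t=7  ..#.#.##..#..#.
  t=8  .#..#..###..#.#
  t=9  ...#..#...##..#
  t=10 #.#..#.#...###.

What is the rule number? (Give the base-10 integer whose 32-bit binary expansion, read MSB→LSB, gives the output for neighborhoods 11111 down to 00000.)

581734662

  ##### -> .   bit 31 = 0  t=0,i=7
  ####. -> .   bit 30 = 0  t=0,i=10
  ###.# -> #   bit 29 = 1  t=0,i=3
  ###.. -> .   bit 28 = 0  t=0,i=11
  ##.## -> .   bit 27 = 0  t=0,i=4
  ##.#. -> .   bit 26 = 0  t=5,i=7
  ##..# -> #   bit 25 = 1  t=0,i=12
  ##... -> .   bit 24 = 0  t=1,i=7
  #.### -> #   bit 23 = 1  t=0,i=1
  #.##. -> .   bit 22 = 0  t=1,i=5
  #.#.# -> #   bit 21 = 1  t=1,i=3
  #.#.. -> .   bit 20 = 0  t=3,i=9
  #..## -> #   bit 19 = 1  t=2,i=12
  #..#. -> #   bit 18 = 1  t=0,i=13
  #...# -> .   bit 17 = 0  t=2,i=8
  #.... -> .   bit 16 = 0  t=1,i=8
  .#### -> #   bit 15 = 1  t=0,i=6
  .###. -> .   bit 14 = 0  t=0,i=2
  .##.# -> .   bit 13 = 0  t=5,i=6
  .##.. -> #   bit 12 = 1  t=1,i=6
  .#.## -> .   bit 11 = 0  t=0,i=0
  .#.#. -> .   bit 10 = 0  t=1,i=2
  .#..# -> .   bit 9 = 0  t=2,i=4
  .#... -> #   bit 8 = 1  t=2,i=7
  ..### -> .   bit 7 = 0  t=2,i=13
  ..##. -> .   bit 6 = 0  t=1,i=12
  ..#.# -> .   bit 5 = 0  t=0,i=14
  ..#.. -> .   bit 4 = 0  t=2,i=3
  ...## -> .   bit 3 = 0  t=1,i=11
  ...#. -> #   bit 2 = 1  t=2,i=9
  ....# -> #   bit 1 = 1  t=1,i=10
  ..... -> .   bit 0 = 0  t=1,i=9
  bits 00100010101011001001000100000110 = 581734662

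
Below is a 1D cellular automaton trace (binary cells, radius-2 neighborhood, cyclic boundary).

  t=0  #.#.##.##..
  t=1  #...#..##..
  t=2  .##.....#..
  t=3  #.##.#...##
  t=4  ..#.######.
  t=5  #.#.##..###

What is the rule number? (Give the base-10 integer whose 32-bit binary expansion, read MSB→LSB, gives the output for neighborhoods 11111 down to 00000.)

1439863209

  ##### -> .   bit 31 = 0  t=4,i=6
  ####. -> #   bit 30 = 1  t=4,i=8
  ###.# -> .   bit 29 = 0  t=3,i=0
  ###.. -> #   bit 28 = 1  t=4,i=9
  ##.## -> .   bit 27 = 0  t=0,i=6
  ##.#. -> #   bit 26 = 1  t=3,i=4
  ##..# -> .   bit 25 = 0  t=0,i=9
  ##... -> #   bit 24 = 1  t=2,i=3
  #.### -> #   bit 23 = 1  t=4,i=4
  #.##. -> #   bit 22 = 1  t=0,i=4
  #.#.# -> .   bit 21 = 0  t=0,i=2
  #.#.. -> #   bit 20 = 1  t=3,i=5
  #..## -> .   bit 19 = 0  t=1,i=6
  #..#. -> .   bit 18 = 0  t=0,i=10
  #...# -> #   bit 17 = 1  t=1,i=2
  #.... -> .   bit 16 = 0  t=2,i=4
  .#### -> #   bit 15 = 1  t=4,i=5
  .###. -> .   bit 14 = 0  t=3,i=10
  .##.# -> .   bit 13 = 0  t=0,i=5
  .##.. -> #   bit 12 = 1  t=0,i=8
  .#.## -> .   bit 11 = 0  t=0,i=3
  .#.#. -> .   bit 10 = 0  t=0,i=1
  .#..# -> .   bit 9 = 0  t=1,i=5
  .#... -> #   bit 8 = 1  t=1,i=1
  ..### -> #   bit 7 = 1  t=3,i=9
  ..##. -> .   bit 6 = 0  t=1,i=7
  ..#.# -> #   bit 5 = 1  t=0,i=0
  ..#.. -> .   bit 4 = 0  t=1,i=0
  ...## -> #   bit 3 = 1  t=2,i=0
  ...#. -> .   bit 2 = 0  t=1,i=3
  ....# -> .   bit 1 = 0  t=2,i=6
  ..... -> #   bit 0 = 1  t=2,i=5
  bits 01010101110100101001000110101001 = 1439863209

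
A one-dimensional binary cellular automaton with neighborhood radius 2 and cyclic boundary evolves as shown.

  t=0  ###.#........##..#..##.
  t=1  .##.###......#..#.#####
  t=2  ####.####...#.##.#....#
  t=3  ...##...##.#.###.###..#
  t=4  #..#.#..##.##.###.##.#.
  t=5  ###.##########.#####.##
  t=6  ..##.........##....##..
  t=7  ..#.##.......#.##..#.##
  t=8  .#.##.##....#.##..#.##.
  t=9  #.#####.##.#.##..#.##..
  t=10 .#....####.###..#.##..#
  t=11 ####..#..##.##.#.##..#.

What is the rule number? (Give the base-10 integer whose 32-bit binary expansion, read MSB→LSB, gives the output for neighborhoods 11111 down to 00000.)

964521924

  nb #####: next=.  (t=1,i=20, bit31=0)
  nb ####.: next=.  (t=1,i=21, bit30=0)
  nb ###.#: next=#  (t=0,i=2, bit29=1)
  nb ###..: next=#  (t=1,i=6, bit28=1)
  nb ##.##: next=#  (t=0,i=22, bit27=1)
  nb ##.#.: next=.  (t=0,i=3, bit26=0)
  nb ##..#: next=.  (t=0,i=15, bit25=0)
  nb ##...: next=#  (t=1,i=7, bit24=1)
  nb #.###: next=.  (t=0,i=0, bit23=0)
  nb #.##.: next=#  (t=1,i=1, bit22=1)
  nb #.#.#: next=#  (t=3,i=11, bit21=1)
  nb #.#..: next=#  (t=0,i=4, bit20=1)
  nb #..##: next=#  (t=0,i=19, bit19=1)
  nb #..#.: next=#  (t=0,i=16, bit18=1)
  nb #...#: next=.  (t=2,i=10, bit17=0)
  nb #....: next=#  (t=0,i=6, bit16=1)
  nb .####: next=.  (t=1,i=19, bit15=0)
  nb .###.: next=#  (t=0,i=1, bit14=1)
  nb .##.#: next=#  (t=0,i=21, bit13=1)
  nb .##..: next=.  (t=0,i=14, bit12=0)
  nb .#.##: next=#  (t=1,i=17, bit11=1)
  nb .#.#.: next=#  (t=4,i=4, bit10=1)
  nb .#..#: next=#  (t=0,i=18, bit9=1)
  nb .#...: next=#  (t=0,i=5, bit8=1)
  nb ..###: next=#  (t=2,i=22, bit7=1)
  nb ..##.: next=#  (t=0,i=13, bit6=1)
  nb ..#.#: next=.  (t=1,i=16, bit5=0)
  nb ..#..: next=.  (t=0,i=17, bit4=0)
  nb ...##: next=.  (t=0,i=12, bit3=0)
  nb ...#.: next=#  (t=1,i=12, bit2=1)
  nb ....#: next=.  (t=0,i=11, bit1=0)
  nb .....: next=.  (t=0,i=7, bit0=0)
  bits 00111001011111010110111111000100 = 964521924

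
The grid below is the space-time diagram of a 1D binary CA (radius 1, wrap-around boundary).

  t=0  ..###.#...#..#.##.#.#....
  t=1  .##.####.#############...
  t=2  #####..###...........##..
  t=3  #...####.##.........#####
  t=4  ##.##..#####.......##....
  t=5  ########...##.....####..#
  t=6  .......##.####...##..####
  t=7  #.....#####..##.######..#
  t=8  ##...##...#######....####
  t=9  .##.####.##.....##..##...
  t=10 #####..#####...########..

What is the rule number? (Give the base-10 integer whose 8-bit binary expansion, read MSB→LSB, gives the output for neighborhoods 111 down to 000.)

  nb ###: next=.  (t=0,i=3, bit7=0)
  nb ##.: next=#  (t=0,i=4, bit6=1)
  nb #.#: next=#  (t=0,i=5, bit5=1)
  nb #..: next=#  (t=0,i=7, bit4=1)
  nb .##: next=#  (t=0,i=2, bit3=1)
  nb .#.: next=#  (t=0,i=6, bit2=1)
  nb ..#: next=#  (t=0,i=1, bit1=1)
  nb ...: next=.  (t=0,i=0, bit0=0)
  bits 01111110 = 126

126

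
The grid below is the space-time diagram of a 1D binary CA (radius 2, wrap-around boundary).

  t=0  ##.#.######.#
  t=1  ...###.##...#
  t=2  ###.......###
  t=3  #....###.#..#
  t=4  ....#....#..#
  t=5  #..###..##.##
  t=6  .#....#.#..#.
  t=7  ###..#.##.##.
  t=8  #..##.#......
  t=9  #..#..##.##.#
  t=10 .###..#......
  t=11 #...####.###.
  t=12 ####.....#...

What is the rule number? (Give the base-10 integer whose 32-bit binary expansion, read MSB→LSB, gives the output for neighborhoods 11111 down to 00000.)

2192969053

  ##### -> #   bit 31 = 1  t=0,i=7
  ####. -> .   bit 30 = 0  t=0,i=9
  ###.# -> .   bit 29 = 0  t=0,i=1
  ###.. -> .   bit 28 = 0  t=2,i=2
  ##.## -> .   bit 27 = 0  t=0,i=11
  ##.#. -> .   bit 26 = 0  t=0,i=2
  ##..# -> #   bit 25 = 1  t=5,i=1
  ##... -> .   bit 24 = 0  t=1,i=9
  #.### -> #   bit 23 = 1  t=0,i=5
  #.##. -> .   bit 22 = 0  t=1,i=7
  #.#.# -> #   bit 21 = 1  t=0,i=3
  #.#.. -> #   bit 20 = 1  t=3,i=9
  #..## -> .   bit 19 = 0  t=3,i=11
  #..#. -> #   bit 18 = 1  t=4,i=11
  #...# -> #   bit 17 = 1  t=1,i=1
  #.... -> .   bit 16 = 0  t=2,i=4
  .#### -> .   bit 15 = 0  t=0,i=6
  .###. -> .   bit 14 = 0  t=0,i=0
  .##.# -> .   bit 13 = 0  t=5,i=9
  .##.. -> .   bit 12 = 0  t=1,i=8
  .#.## -> #   bit 11 = 1  t=0,i=4
  .#.#. -> #   bit 10 = 1  t=6,i=7
  .#..# -> .   bit 9 = 0  t=3,i=10
  .#... -> #   bit 8 = 1  t=1,i=0
  ..### -> .   bit 7 = 0  t=1,i=3
  ..##. -> #   bit 6 = 1  t=3,i=12
  ..#.# -> .   bit 5 = 0  t=6,i=6
  ..#.. -> #   bit 4 = 1  t=1,i=12
  ...## -> #   bit 3 = 1  t=1,i=2
  ...#. -> #   bit 2 = 1  t=1,i=11
  ....# -> .   bit 1 = 0  t=2,i=8
  ..... -> #   bit 0 = 1  t=2,i=5
  bits 10000010101101100000110101011101 = 2192969053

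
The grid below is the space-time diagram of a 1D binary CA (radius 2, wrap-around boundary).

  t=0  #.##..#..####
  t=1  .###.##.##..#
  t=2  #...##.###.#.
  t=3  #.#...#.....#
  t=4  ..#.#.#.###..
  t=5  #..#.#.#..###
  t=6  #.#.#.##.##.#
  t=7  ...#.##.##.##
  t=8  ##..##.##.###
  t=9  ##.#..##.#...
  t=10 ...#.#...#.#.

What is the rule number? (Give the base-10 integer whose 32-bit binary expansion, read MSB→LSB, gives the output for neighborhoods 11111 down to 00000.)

  nb #####: next=.  (t=0,i=11, bit31=0)
  nb ####.: next=#  (t=0,i=12, bit30=1)
  nb ###.#: next=.  (t=0,i=0, bit29=0)
  nb ###..: next=#  (t=4,i=10, bit28=1)
  nb ##.##: next=#  (t=0,i=1, bit27=1)
  nb ##.#.: next=.  (t=2,i=10, bit26=0)
  nb ##..#: next=.  (t=0,i=4, bit25=0)
  nb ##...: next=#  (t=4,i=11, bit24=1)
  nb #.###: next=.  (t=1,i=1, bit23=0)
  nb #.##.: next=#  (t=0,i=2, bit22=1)
  nb #.#.#: next=.  (t=2,i=11, bit21=0)
  nb #.#..: next=#  (t=2,i=0, bit20=1)
  nb #..##: next=#  (t=0,i=8, bit19=1)
  nb #..#.: next=#  (t=0,i=5, bit18=1)
  nb #...#: next=#  (t=2,i=2, bit17=1)
  nb #....: next=#  (t=3,i=8, bit16=1)
  nb .####: next=.  (t=0,i=10, bit15=0)
  nb .###.: next=.  (t=1,i=2, bit14=0)
  nb .##.#: next=.  (t=1,i=6, bit13=0)
  nb .##..: next=#  (t=0,i=3, bit12=1)
  nb .#.##: next=#  (t=1,i=0, bit11=1)
  nb .#.#.: next=#  (t=2,i=12, bit10=1)
  nb .#..#: next=.  (t=0,i=7, bit9=0)
  nb .#...: next=.  (t=2,i=1, bit8=0)
  nb ..###: next=#  (t=0,i=9, bit7=1)
  nb ..##.: next=.  (t=2,i=4, bit6=0)
  nb ..#.#: next=.  (t=1,i=12, bit5=0)
  nb ..#..: next=#  (t=0,i=6, bit4=1)
  nb ...##: next=.  (t=2,i=3, bit3=0)
  nb ...#.: next=.  (t=3,i=5, bit2=0)
  nb ....#: next=#  (t=3,i=10, bit1=1)
  nb .....: next=#  (t=3,i=9, bit0=1)
  bits 01011001010111110001110010010011 = 1499405459

1499405459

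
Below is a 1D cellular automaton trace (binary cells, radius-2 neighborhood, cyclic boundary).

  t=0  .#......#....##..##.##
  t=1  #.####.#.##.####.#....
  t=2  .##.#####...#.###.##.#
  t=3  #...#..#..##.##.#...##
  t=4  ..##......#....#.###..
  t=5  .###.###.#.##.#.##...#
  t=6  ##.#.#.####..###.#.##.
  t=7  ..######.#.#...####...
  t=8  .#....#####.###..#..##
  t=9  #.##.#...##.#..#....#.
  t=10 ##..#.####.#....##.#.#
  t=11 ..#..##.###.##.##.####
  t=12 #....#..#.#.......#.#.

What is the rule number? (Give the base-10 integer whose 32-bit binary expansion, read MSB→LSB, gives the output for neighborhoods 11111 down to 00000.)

1721965901

  ##### -> .   bit 31 = 0  t=2,i=6
  ####. -> #   bit 30 = 1  t=1,i=4
  ###.# -> #   bit 29 = 1  t=1,i=5
  ###.. -> .   bit 28 = 0  t=2,i=8
  ##.## -> .   bit 27 = 0  t=0,i=19
  ##.#. -> #   bit 26 = 1  t=0,i=0
  ##..# -> #   bit 25 = 1  t=0,i=15
  ##... -> .   bit 24 = 0  t=2,i=9
  #.### -> #   bit 23 = 1  t=1,i=2
  #.##. -> .   bit 22 = 0  t=0,i=20
  #.#.# -> #   bit 21 = 1  t=1,i=7
  #.#.. -> .   bit 20 = 0  t=0,i=1
  #..## -> .   bit 19 = 0  t=0,i=16
  #..#. -> .   bit 18 = 0  t=3,i=6
  #...# -> #   bit 17 = 1  t=2,i=10
  #.... -> #   bit 16 = 1  t=0,i=3
  .#### -> .   bit 15 = 0  t=1,i=3
  .###. -> .   bit 14 = 0  t=2,i=15
  .##.# -> .   bit 13 = 0  t=0,i=18
  .##.. -> #   bit 12 = 1  t=0,i=14
  .#.## -> #   bit 11 = 1  t=1,i=1
  .#.#. -> #   bit 10 = 1  t=6,i=4
  .#..# -> .   bit 9 = 0  t=3,i=5
  .#... -> #   bit 8 = 1  t=0,i=2
  ..### -> .   bit 7 = 0  t=3,i=20
  ..##. -> #   bit 6 = 1  t=0,i=13
  ..#.# -> .   bit 5 = 0  t=1,i=0
  ..#.. -> .   bit 4 = 0  t=0,i=8
  ...## -> #   bit 3 = 1  t=0,i=12
  ...#. -> #   bit 2 = 1  t=0,i=7
  ....# -> .   bit 1 = 0  t=0,i=6
  ..... -> #   bit 0 = 1  t=0,i=4
  bits 01100110101000110001110101001101 = 1721965901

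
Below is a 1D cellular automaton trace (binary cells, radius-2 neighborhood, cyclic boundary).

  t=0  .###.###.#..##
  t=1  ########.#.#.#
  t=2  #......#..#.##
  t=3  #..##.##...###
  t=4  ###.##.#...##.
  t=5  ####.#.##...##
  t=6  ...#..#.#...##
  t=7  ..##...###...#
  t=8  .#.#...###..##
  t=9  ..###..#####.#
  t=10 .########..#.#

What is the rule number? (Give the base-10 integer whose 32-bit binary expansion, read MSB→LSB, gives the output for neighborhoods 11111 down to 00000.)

  [31] ##### => .  t=1,i=1
  [30] ####. => .  t=1,i=6
  [29] ###.# => #  t=0,i=3
  [28] ###.. => #  t=2,i=0
  [27] ##.## => #  t=0,i=0
  [26] ##.#. => .  t=0,i=8
  [25] ##..# => #  t=3,i=1
  [24] ##... => .  t=2,i=1
  [23] #.### => #  t=0,i=1
  [22] #.##. => .  t=3,i=6
  [21] #.#.# => .  t=1,i=9
  [20] #.#.. => #  t=0,i=9
  [19] #..## => #  t=0,i=11
  [18] #..#. => .  t=2,i=9
  [17] #...# => .  t=3,i=9
  [16] #.... => .  t=2,i=2
  [15] .#### => #  t=1,i=0
  [14] .###. => #  t=0,i=2
  [13] .##.# => #  t=0,i=13
  [12] .##.. => #  t=3,i=7
  [11] .#.## => #  t=1,i=12
  [10] .#.#. => #  t=1,i=10
  [9] .#..# => .  t=0,i=10
  [8] .#... => #  t=4,i=8
  [7] ..### => #  t=3,i=11
  [6] ..##. => .  t=0,i=12
  [5] ..#.# => .  t=2,i=10
  [4] ..#.. => #  t=2,i=7
  [3] ...## => .  t=3,i=10
  [2] ...#. => #  t=2,i=6
  [1] ....# => .  t=2,i=5
  [0] ..... => #  t=2,i=3
  bits 00111010100110001111110110010101 = 983104917

983104917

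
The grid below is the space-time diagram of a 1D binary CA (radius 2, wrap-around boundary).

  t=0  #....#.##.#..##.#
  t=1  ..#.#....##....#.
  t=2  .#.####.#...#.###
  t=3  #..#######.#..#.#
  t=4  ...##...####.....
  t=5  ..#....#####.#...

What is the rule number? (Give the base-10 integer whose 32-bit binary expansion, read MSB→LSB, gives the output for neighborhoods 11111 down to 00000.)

  #####|.  b31=0 t=3,i=5
  ####.|#  b30=1 t=2,i=5
  ###.#|#  b29=1 t=2,i=6
  ###..|#  b28=1 t=4,i=11
  ##.##|#  b27=1 t=0,i=15
  ##.#.|#  b26=1 t=0,i=9
  ##..#|.  b25=0 t=3,i=1
  ##...|.  b24=0 t=0,i=1
  #.###|#  b23=1 t=2,i=3
  #.##.|.  b22=0 t=0,i=7
  #.#.#|.  b21=0 t=2,i=1
  #.#..|#  b20=1 t=0,i=10
  #..##|.  b19=0 t=0,i=12
  #..#.|.  b18=0 t=3,i=13
  #...#|.  b17=0 t=1,i=0
  #....|#  b16=1 t=0,i=2
  .####|#  b15=1 t=2,i=4
  .###.|.  b14=0 t=2,i=15
  .##.#|.  b13=0 t=0,i=8
  .##..|.  b12=0 t=0,i=0
  .#.##|.  b11=0 t=0,i=6
  .#.#.|#  b10=1 t=1,i=3
  .#..#|.  b9=0 t=0,i=11
  .#...|#  b8=1 t=1,i=5
  ..###|#  b7=1 t=3,i=3
  ..##.|.  b6=0 t=0,i=13
  ..#.#|.  b5=0 t=0,i=5
  ..#..|#  b4=1 t=1,i=15
  ...##|#  b3=1 t=1,i=8
  ...#.|#  b2=1 t=0,i=4
  ....#|.  b1=0 t=0,i=3
  .....|.  b0=0 t=4,i=0
  bits 01111100100100011000010110011100 = 2089911708

2089911708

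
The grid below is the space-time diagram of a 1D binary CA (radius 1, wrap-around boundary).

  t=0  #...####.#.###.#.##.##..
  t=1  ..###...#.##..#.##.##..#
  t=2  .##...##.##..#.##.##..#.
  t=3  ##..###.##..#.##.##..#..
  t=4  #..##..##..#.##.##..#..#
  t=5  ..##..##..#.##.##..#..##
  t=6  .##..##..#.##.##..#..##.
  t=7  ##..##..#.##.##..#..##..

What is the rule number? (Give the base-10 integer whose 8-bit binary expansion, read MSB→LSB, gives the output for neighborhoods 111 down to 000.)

  [7] ### => .  t=0,i=5
  [6] ##. => .  t=0,i=7
  [5] #.# => #  t=0,i=8
  [4] #.. => .  t=0,i=1
  [3] .## => #  t=0,i=4
  [2] .#. => .  t=0,i=0
  [1] ..# => #  t=0,i=3
  [0] ... => #  t=0,i=2
  bits 00101011 = 43

43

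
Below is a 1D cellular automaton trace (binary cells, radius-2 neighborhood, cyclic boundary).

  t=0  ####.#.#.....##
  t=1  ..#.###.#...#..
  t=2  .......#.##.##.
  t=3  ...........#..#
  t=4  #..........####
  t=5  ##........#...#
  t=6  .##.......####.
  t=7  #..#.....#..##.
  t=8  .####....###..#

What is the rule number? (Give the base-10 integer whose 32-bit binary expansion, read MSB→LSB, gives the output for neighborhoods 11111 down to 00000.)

  nb #####: next=.  (t=0,i=0, bit31=0)
  nb ####.: next=#  (t=0,i=2, bit30=1)
  nb ###.#: next=.  (t=0,i=3, bit29=0)
  nb ###..: next=#  (t=4,i=0, bit28=1)
  nb ##.##: next=#  (t=2,i=11, bit27=1)
  nb ##.#.: next=#  (t=0,i=4, bit26=1)
  nb ##..#: next=.  (t=6,i=14, bit25=0)
  nb ##...: next=#  (t=2,i=14, bit24=1)
  nb #.###: next=.  (t=1,i=4, bit23=0)
  nb #.##.: next=.  (t=2,i=9, bit22=0)
  nb #.#.#: next=#  (t=0,i=5, bit21=1)
  nb #.#..: next=.  (t=0,i=7, bit20=0)
  nb #..##: next=#  (t=6,i=0, bit19=1)
  nb #..#.: next=#  (t=3,i=13, bit18=1)
  nb #...#: next=#  (t=1,i=10, bit17=1)
  nb #....: next=.  (t=0,i=9, bit16=0)
  nb .####: next=.  (t=0,i=14, bit15=0)
  nb .###.: next=.  (t=1,i=5, bit14=0)
  nb .##.#: next=.  (t=2,i=10, bit13=0)
  nb .##..: next=.  (t=2,i=13, bit12=0)
  nb .#.##: next=.  (t=1,i=3, bit11=0)
  nb .#.#.: next=#  (t=0,i=6, bit10=1)
  nb .#..#: next=#  (t=3,i=12, bit9=1)
  nb .#...: next=#  (t=0,i=8, bit8=1)
  nb ..###: next=.  (t=0,i=13, bit7=0)
  nb ..##.: next=.  (t=6,i=1, bit6=0)
  nb ..#.#: next=.  (t=1,i=2, bit5=0)
  nb ..#..: next=#  (t=1,i=12, bit4=1)
  nb ...##: next=#  (t=0,i=12, bit3=1)
  nb ...#.: next=.  (t=1,i=1, bit2=0)
  nb ....#: next=.  (t=0,i=11, bit1=0)
  nb .....: next=.  (t=0,i=10, bit0=0)
  bits 01011101001011100000011100011000 = 1563297560

1563297560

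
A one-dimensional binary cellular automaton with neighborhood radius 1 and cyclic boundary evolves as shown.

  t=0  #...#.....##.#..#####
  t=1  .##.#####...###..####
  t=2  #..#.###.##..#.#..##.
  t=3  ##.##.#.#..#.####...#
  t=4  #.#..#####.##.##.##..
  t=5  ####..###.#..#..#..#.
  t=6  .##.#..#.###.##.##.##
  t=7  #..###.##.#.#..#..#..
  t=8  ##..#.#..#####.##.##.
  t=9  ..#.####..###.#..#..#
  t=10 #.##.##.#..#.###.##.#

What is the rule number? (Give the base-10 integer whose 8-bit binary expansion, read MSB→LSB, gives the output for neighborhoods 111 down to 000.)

181

  nb ###: next=#  (t=0,i=17, bit7=1)
  nb ##.: next=.  (t=0,i=0, bit6=0)
  nb #.#: next=#  (t=0,i=12, bit5=1)
  nb #..: next=#  (t=0,i=1, bit4=1)
  nb .##: next=.  (t=0,i=10, bit3=0)
  nb .#.: next=#  (t=0,i=4, bit2=1)
  nb ..#: next=.  (t=0,i=3, bit1=0)
  nb ...: next=#  (t=0,i=2, bit0=1)
  bits 10110101 = 181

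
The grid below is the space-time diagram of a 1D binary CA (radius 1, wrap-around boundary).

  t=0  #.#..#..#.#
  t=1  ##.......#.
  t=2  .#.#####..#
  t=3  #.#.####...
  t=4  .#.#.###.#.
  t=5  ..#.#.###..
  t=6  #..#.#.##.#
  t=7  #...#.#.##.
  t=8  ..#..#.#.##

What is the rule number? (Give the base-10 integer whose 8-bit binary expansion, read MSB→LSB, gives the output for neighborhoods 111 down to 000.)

225

  nb ###: next=#  (t=2,i=4, bit7=1)
  nb ##.: next=#  (t=0,i=0, bit6=1)
  nb #.#: next=#  (t=0,i=1, bit5=1)
  nb #..: next=.  (t=0,i=3, bit4=0)
  nb .##: next=.  (t=0,i=10, bit3=0)
  nb .#.: next=.  (t=0,i=2, bit2=0)
  nb ..#: next=.  (t=0,i=4, bit1=0)
  nb ...: next=#  (t=1,i=3, bit0=1)
  bits 11100001 = 225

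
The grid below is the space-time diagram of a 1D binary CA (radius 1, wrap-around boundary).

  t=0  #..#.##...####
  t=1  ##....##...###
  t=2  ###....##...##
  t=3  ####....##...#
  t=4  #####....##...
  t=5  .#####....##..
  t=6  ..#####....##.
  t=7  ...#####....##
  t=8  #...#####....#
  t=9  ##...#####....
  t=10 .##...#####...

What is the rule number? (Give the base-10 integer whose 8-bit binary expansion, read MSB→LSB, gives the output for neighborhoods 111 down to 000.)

208

  ###|#  b7=1 t=0,i=11
  ##.|#  b6=1 t=0,i=0
  #.#|.  b5=0 t=0,i=4
  #..|#  b4=1 t=0,i=1
  .##|.  b3=0 t=0,i=5
  .#.|.  b2=0 t=0,i=3
  ..#|.  b1=0 t=0,i=2
  ...|.  b0=0 t=0,i=8
  bits 11010000 = 208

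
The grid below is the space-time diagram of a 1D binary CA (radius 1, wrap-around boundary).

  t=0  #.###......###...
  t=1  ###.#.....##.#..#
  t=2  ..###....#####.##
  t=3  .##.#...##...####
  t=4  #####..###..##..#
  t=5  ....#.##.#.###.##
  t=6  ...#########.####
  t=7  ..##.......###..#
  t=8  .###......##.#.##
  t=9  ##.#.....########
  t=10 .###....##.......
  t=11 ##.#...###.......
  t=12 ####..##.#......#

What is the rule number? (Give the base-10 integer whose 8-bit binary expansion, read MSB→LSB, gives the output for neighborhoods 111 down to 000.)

110

  ###|.  b7=0 t=0,i=3
  ##.|#  b6=1 t=0,i=4
  #.#|#  b5=1 t=0,i=1
  #..|.  b4=0 t=0,i=5
  .##|#  b3=1 t=0,i=2
  .#.|#  b2=1 t=0,i=0
  ..#|#  b1=1 t=0,i=10
  ...|.  b0=0 t=0,i=6
  bits 01101110 = 110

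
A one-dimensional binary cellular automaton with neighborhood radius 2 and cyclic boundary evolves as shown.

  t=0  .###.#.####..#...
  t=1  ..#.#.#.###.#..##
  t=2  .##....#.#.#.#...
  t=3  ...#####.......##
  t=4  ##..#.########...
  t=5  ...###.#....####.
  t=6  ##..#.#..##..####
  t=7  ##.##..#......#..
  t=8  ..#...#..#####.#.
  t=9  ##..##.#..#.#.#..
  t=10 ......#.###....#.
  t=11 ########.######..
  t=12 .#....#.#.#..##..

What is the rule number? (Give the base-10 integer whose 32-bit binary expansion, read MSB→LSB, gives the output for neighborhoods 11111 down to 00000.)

  [31] ##### => .  t=3,i=5
  [30] ####. => #  t=0,i=9
  [29] ###.# => .  t=0,i=3
  [28] ###.. => #  t=0,i=10
  [27] ##.## => #  t=7,i=2
  [26] ##.#. => #  t=0,i=4
  [25] ##..# => .  t=0,i=11
  [24] ##... => #  t=2,i=3
  [23] #.### => .  t=0,i=7
  [22] #.##. => .  t=7,i=3
  [21] #.#.# => .  t=0,i=5
  [20] #.#.. => .  t=1,i=12
  [19] #..## => .  t=1,i=14
  [18] #..#. => #  t=0,i=12
  [17] #...# => #  t=3,i=1
  [16] #.... => #  t=0,i=15
  [15] .#### => #  t=0,i=8
  [14] .###. => #  t=0,i=2
  [13] .##.# => .  t=7,i=1
  [12] .##.. => .  t=1,i=16
  [11] .#.## => #  t=0,i=6
  [10] .#.#. => .  t=1,i=3
  [9] .#..# => #  t=1,i=13
  [8] .#... => .  t=0,i=14
  [7] ..### => .  t=0,i=1
  [6] ..##. => .  t=1,i=15
  [5] ..#.# => #  t=1,i=2
  [4] ..#.. => .  t=0,i=13
  [3] ...## => .  t=0,i=0
  [2] ...#. => #  t=2,i=6
  [1] ....# => #  t=0,i=16
  [0] ..... => #  t=3,i=10
  bits 01011101000001111100101000100111 = 1560791591

1560791591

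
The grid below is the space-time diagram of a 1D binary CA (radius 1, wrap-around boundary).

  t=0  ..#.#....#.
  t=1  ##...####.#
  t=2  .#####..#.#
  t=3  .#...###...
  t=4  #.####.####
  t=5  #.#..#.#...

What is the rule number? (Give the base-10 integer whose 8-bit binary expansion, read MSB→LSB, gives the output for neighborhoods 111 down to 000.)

  ### -> .   bit 7 = 0  t=1,i=0
  ##. -> #   bit 6 = 1  t=1,i=1
  #.# -> .   bit 5 = 0  t=0,i=3
  #.. -> #   bit 4 = 1  t=0,i=5
  .## -> #   bit 3 = 1  t=1,i=5
  .#. -> .   bit 2 = 0  t=0,i=2
  ..# -> #   bit 1 = 1  t=0,i=1
  ... -> #   bit 0 = 1  t=0,i=0
  bits 01011011 = 91

91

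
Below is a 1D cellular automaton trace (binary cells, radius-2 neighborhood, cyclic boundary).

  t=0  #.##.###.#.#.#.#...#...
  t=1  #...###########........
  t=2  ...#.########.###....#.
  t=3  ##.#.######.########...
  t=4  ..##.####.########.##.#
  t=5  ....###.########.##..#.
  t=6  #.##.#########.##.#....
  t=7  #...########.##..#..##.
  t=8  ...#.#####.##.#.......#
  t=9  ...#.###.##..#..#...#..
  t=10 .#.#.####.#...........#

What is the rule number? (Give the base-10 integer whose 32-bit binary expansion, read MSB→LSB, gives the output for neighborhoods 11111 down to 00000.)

  #####|#  b31=1 t=1,i=6
  ####.|.  b30=0 t=1,i=13
  ###.#|#  b29=1 t=0,i=7
  ###..|#  b28=1 t=1,i=14
  ##.##|#  b27=1 t=0,i=4
  ##.#.|#  b26=1 t=0,i=8
  ##..#|.  b25=0 t=5,i=19
  ##...|#  b24=1 t=1,i=15
  #.###|#  b23=1 t=0,i=5
  #.##.|.  b22=0 t=0,i=2
  #.#.#|#  b21=1 t=0,i=9
  #.#..|.  b20=0 t=0,i=15
  #..##|.  b19=0 t=4,i=1
  #..#.|.  b18=0 t=5,i=20
  #...#|.  b17=0 t=0,i=17
  #....|#  b16=1 t=1,i=16
  .####|#  b15=1 t=1,i=5
  .###.|#  b14=1 t=0,i=6
  .##.#|.  b13=0 t=0,i=3
  .##..|#  b12=1 t=5,i=18
  .#.##|.  b11=0 t=0,i=1
  .#.#.|#  b10=1 t=0,i=10
  .#..#|.  b9=0 t=4,i=0
  .#...|.  b8=0 t=0,i=16
  ..###|.  b7=0 t=1,i=4
  ..##.|.  b6=0 t=3,i=0
  ..#.#|#  b5=1 t=0,i=0
  ..#..|.  b4=0 t=0,i=19
  ...##|#  b3=1 t=1,i=3
  ...#.|.  b2=0 t=0,i=18
  ....#|#  b1=1 t=1,i=21
  .....|.  b0=0 t=1,i=17
  bits 10111101101000011101010000101010 = 3181499434

3181499434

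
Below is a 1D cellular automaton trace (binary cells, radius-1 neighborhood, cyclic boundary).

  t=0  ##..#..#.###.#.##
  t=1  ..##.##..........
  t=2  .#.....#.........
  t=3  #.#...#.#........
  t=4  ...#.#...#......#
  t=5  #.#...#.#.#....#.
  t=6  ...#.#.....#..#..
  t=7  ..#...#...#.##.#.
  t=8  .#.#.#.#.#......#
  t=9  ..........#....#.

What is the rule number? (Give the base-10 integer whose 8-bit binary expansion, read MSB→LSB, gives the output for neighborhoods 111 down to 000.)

18

  [7] ### => .  t=0,i=0
  [6] ##. => .  t=0,i=1
  [5] #.# => .  t=0,i=8
  [4] #.. => #  t=0,i=2
  [3] .## => .  t=0,i=9
  [2] .#. => .  t=0,i=4
  [1] ..# => #  t=0,i=3
  [0] ... => .  t=1,i=0
  bits 00010010 = 18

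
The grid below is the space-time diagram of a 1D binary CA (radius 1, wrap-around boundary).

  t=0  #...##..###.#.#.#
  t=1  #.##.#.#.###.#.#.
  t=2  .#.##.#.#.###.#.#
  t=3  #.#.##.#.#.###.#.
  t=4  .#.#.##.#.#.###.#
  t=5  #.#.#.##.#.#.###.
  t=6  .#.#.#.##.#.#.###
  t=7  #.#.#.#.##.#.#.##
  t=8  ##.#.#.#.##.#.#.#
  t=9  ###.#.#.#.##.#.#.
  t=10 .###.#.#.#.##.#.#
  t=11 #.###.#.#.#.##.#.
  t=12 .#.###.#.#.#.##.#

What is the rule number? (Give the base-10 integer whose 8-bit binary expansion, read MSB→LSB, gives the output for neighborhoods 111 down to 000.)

227

  ### -> #   bit 7 = 1  t=0,i=9
  ##. -> #   bit 6 = 1  t=0,i=0
  #.# -> #   bit 5 = 1  t=0,i=11
  #.. -> .   bit 4 = 0  t=0,i=1
  .## -> .   bit 3 = 0  t=0,i=4
  .#. -> .   bit 2 = 0  t=0,i=12
  ..# -> #   bit 1 = 1  t=0,i=3
  ... -> #   bit 0 = 1  t=0,i=2
  bits 11100011 = 227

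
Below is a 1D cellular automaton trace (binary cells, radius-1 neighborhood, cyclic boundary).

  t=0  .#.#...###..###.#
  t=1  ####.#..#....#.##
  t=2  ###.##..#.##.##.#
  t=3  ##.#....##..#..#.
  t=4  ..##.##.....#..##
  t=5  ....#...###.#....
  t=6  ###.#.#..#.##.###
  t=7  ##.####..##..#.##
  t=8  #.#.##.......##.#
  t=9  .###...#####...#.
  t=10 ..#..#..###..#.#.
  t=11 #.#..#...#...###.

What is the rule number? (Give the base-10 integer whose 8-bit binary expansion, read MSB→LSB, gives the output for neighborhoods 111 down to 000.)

  ### -> #   bit 7 = 1  t=0,i=8
  ##. -> .   bit 6 = 0  t=0,i=9
  #.# -> #   bit 5 = 1  t=0,i=0
  #.. -> .   bit 4 = 0  t=0,i=4
  .## -> .   bit 3 = 0  t=0,i=7
  .#. -> #   bit 2 = 1  t=0,i=1
  ..# -> .   bit 1 = 0  t=0,i=6
  ... -> #   bit 0 = 1  t=0,i=5
  bits 10100101 = 165

165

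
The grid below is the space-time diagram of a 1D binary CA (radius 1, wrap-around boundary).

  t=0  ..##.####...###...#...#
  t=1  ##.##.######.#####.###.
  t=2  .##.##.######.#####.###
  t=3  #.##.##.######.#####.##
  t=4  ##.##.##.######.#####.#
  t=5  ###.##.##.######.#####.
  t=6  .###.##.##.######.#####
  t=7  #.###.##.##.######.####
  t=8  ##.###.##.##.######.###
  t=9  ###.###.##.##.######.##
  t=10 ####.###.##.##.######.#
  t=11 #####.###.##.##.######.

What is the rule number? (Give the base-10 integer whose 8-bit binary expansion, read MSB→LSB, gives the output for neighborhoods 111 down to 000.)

243

  [7] ### => #  t=0,i=6
  [6] ##. => #  t=0,i=3
  [5] #.# => #  t=0,i=4
  [4] #.. => #  t=0,i=0
  [3] .## => .  t=0,i=2
  [2] .#. => .  t=0,i=18
  [1] ..# => #  t=0,i=1
  [0] ... => #  t=0,i=10
  bits 11110011 = 243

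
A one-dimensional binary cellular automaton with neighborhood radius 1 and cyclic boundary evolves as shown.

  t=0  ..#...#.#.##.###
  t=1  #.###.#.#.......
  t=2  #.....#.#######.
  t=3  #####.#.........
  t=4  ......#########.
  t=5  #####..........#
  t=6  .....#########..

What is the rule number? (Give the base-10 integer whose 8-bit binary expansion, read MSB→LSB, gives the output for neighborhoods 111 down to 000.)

21

  ###|.  b7=0 t=0,i=14
  ##.|.  b6=0 t=0,i=11
  #.#|.  b5=0 t=0,i=7
  #..|#  b4=1 t=0,i=0
  .##|.  b3=0 t=0,i=10
  .#.|#  b2=1 t=0,i=2
  ..#|.  b1=0 t=0,i=1
  ...|#  b0=1 t=0,i=4
  bits 00010101 = 21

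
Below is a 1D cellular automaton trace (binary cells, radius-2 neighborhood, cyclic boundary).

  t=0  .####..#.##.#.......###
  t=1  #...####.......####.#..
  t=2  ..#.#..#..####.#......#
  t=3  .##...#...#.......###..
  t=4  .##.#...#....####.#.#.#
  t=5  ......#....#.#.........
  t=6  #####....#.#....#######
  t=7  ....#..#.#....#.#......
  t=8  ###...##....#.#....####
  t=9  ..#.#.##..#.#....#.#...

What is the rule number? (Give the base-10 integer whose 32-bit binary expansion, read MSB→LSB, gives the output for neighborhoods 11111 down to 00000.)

436605155

  #####|.  b31=0 t=6,i=0
  ####.|.  b30=0 t=0,i=3
  ###.#|.  b29=0 t=0,i=22
  ###..|#  b28=1 t=0,i=4
  ##.##|#  b27=1 t=0,i=0
  ##.#.|.  b26=0 t=0,i=11
  ##..#|#  b25=1 t=0,i=5
  ##...|.  b24=0 t=1,i=8
  #.###|.  b23=0 t=0,i=1
  #.##.|.  b22=0 t=0,i=9
  #.#.#|.  b21=0 t=4,i=18
  #.#..|.  b20=0 t=0,i=12
  #..##|.  b19=0 t=2,i=9
  #..#.|#  b18=1 t=0,i=6
  #...#|#  b17=1 t=1,i=2
  #....|.  b16=0 t=0,i=14
  .####|.  b15=0 t=0,i=2
  .###.|.  b14=0 t=0,i=21
  .##.#|.  b13=0 t=0,i=10
  .##..|#  b12=1 t=3,i=2
  .#.##|.  b11=0 t=0,i=8
  .#.#.|.  b10=0 t=2,i=3
  .#..#|.  b9=0 t=1,i=21
  .#...|.  b8=0 t=0,i=13
  ..###|#  b7=1 t=0,i=20
  ..##.|#  b6=1 t=3,i=1
  ..#.#|#  b5=1 t=0,i=7
  ..#..|.  b4=0 t=1,i=0
  ...##|.  b3=0 t=0,i=19
  ...#.|.  b2=0 t=2,i=21
  ....#|#  b1=1 t=0,i=18
  .....|#  b0=1 t=0,i=15
  bits 00011010000001100001000011100011 = 436605155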